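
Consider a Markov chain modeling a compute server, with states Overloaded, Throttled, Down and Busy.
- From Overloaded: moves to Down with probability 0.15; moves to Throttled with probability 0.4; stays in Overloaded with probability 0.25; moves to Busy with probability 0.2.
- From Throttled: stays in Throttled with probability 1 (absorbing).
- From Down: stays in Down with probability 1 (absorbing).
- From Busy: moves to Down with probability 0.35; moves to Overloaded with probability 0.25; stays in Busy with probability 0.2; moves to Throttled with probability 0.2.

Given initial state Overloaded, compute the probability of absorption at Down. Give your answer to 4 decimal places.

Let h(s) be the probability of absorption at Down starting from transient state s. Then h(Down) = 1 and h(Throttled) = 0. By first-step analysis:
h(Overloaded) = 0.25·h(Overloaded) + 0.4·0 + 0.15·1 + 0.2·h(Busy)
h(Busy) = 0.25·h(Overloaded) + 0.2·0 + 0.35·1 + 0.2·h(Busy)
Solving: h(Overloaded) = 0.3455, h(Busy) = 0.5455.
Starting from Overloaded, the probability is 0.3455.

0.3455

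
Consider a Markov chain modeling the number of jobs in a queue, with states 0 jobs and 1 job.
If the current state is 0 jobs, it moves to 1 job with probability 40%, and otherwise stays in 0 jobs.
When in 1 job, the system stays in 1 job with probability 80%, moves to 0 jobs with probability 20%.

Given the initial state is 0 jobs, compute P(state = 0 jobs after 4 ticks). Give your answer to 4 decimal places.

Propagate the distribution vector 4 ticks from 0 jobs.
After 0 ticks: (1.0000, 0.0000)
After 1 tick: (0.6000, 0.4000)
After 2 ticks: (0.4400, 0.5600)
After 3 ticks: (0.3760, 0.6240)
After 4 ticks: (0.3504, 0.6496)
P(in 0 jobs after 4 ticks) = 0.3504

0.3504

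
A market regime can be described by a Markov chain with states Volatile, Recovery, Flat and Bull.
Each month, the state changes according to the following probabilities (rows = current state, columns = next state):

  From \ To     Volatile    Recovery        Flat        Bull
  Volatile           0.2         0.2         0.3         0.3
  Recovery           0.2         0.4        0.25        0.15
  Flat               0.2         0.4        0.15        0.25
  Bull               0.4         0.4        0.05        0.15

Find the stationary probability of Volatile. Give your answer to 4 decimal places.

0.2413

Let the stationary distribution be π with π = πP and π_1 + π_2 + π_3 + π_4 = 1.
π_1 = 0.2·π_1 + 0.2·π_2 + 0.2·π_3 + 0.4·π_4
π_2 = 0.2·π_1 + 0.4·π_2 + 0.4·π_3 + 0.4·π_4
π_3 = 0.3·π_1 + 0.25·π_2 + 0.15·π_3 + 0.05·π_4
Solving with the normalization constraint gives π = (0.2413, 0.3517, 0.2007, 0.2063).
So the stationary probability of Volatile is 0.2413.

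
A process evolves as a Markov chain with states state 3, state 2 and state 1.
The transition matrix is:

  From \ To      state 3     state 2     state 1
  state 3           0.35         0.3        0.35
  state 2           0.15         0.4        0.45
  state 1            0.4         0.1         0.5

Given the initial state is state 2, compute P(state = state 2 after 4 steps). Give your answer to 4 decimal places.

0.2346

Propagate the distribution vector 4 steps from state 2.
After 0 steps: (0.0000, 1.0000, 0.0000)
After 1 step: (0.1500, 0.4000, 0.4500)
After 2 steps: (0.2925, 0.2500, 0.4575)
After 3 steps: (0.3229, 0.2335, 0.4436)
After 4 steps: (0.3255, 0.2346, 0.4399)
P(in state 2 after 4 steps) = 0.2346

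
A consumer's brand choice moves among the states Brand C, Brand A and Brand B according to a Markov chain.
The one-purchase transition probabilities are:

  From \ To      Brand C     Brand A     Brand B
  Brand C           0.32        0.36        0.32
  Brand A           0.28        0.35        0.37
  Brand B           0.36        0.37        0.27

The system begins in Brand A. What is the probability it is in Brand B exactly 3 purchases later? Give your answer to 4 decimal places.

0.3221

Propagate the distribution vector 3 purchases from Brand A.
After 0 purchases: (0.0000, 1.0000, 0.0000)
After 1 purchase: (0.2800, 0.3500, 0.3700)
After 2 purchases: (0.3208, 0.3602, 0.3190)
After 3 purchases: (0.3184, 0.3596, 0.3221)
P(in Brand B after 3 purchases) = 0.3221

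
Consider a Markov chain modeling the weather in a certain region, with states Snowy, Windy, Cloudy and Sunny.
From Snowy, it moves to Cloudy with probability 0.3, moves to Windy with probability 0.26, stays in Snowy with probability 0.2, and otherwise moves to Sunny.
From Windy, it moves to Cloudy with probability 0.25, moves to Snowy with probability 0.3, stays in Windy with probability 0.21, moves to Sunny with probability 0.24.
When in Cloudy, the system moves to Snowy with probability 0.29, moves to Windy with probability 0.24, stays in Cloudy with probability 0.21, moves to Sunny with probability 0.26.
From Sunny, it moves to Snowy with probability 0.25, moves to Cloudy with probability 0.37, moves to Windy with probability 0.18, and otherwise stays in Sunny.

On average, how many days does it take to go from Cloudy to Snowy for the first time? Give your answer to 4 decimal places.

3.5393

Let t(s) be the expected number of days to first reach Snowy from state s, with t(Snowy) = 0. Conditioning on the first day:
t(Windy) = 1 + 0.21·t(Windy) + 0.25·t(Cloudy) + 0.24·t(Sunny)
t(Cloudy) = 1 + 0.24·t(Windy) + 0.21·t(Cloudy) + 0.26·t(Sunny)
t(Sunny) = 1 + 0.18·t(Windy) + 0.37·t(Cloudy) + 0.2·t(Sunny)
Solving: t(Windy) = 3.5023, t(Cloudy) = 3.5393, t(Sunny) = 3.6749.
Expected days from Cloudy to Snowy: 3.5393.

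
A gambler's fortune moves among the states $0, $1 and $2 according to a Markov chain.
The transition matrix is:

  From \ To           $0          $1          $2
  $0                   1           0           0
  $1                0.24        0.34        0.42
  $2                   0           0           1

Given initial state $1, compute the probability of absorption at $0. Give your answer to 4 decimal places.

Let h(s) be the probability of absorption at $0 starting from transient state s. Then h($0) = 1 and h($2) = 0. By first-step analysis:
h($1) = 0.24·1 + 0.34·h($1) + 0.42·0
Solving: h($1) = 0.3636.
Starting from $1, the probability is 0.3636.

0.3636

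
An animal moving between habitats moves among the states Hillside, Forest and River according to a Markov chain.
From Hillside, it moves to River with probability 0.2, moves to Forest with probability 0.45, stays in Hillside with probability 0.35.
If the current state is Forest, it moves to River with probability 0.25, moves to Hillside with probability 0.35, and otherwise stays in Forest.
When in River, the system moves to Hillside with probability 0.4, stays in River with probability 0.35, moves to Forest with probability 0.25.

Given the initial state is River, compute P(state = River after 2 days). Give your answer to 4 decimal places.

Sum over the intermediate state after 1 day:
P = P(River→Hillside)·P(Hillside→River) + P(River→Forest)·P(Forest→River) + P(River→River)·P(River→River)
  = 0.4×0.2 + 0.25×0.25 + 0.35×0.35
  = 0.0800 + 0.0625 + 0.1225 = 0.2650

0.2650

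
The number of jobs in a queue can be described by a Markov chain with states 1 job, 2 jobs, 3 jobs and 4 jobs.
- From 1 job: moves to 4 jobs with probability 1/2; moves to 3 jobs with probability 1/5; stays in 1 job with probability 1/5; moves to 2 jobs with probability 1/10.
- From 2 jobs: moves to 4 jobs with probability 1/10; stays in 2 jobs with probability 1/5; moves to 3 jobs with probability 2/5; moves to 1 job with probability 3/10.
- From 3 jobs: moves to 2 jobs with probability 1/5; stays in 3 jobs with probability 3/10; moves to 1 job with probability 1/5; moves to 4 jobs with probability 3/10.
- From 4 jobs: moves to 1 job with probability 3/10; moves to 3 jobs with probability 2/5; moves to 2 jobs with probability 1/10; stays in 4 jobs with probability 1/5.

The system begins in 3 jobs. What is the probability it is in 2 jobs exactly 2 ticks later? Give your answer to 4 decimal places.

Propagate the distribution vector 2 ticks from 3 jobs.
After 0 ticks: (0.0000, 0.0000, 1.0000, 0.0000)
After 1 tick: (0.2000, 0.2000, 0.3000, 0.3000)
After 2 ticks: (0.2500, 0.1500, 0.3300, 0.2700)
P(in 2 jobs after 2 ticks) = 0.1500

0.1500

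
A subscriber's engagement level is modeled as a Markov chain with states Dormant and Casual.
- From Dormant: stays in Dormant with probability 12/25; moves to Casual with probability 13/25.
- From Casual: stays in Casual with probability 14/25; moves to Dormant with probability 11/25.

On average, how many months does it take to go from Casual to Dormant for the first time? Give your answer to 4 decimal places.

Let t(s) be the expected number of months to first reach Dormant from state s, with t(Dormant) = 0. Conditioning on the first month:
t(Casual) = 1 + 0.56·t(Casual)
Solving: t(Casual) = 2.2727.
Expected months from Casual to Dormant: 2.2727.

2.2727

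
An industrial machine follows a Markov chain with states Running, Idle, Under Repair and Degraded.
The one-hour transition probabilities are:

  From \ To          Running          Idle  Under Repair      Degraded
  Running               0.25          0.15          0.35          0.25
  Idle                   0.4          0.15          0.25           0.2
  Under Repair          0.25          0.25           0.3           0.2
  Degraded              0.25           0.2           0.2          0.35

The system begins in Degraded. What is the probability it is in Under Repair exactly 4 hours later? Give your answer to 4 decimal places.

0.2790

Propagate the distribution vector 4 hours from Degraded.
After 0 hours: (0.0000, 0.0000, 0.0000, 1.0000)
After 1 hour: (0.2500, 0.2000, 0.2000, 0.3500)
After 2 hours: (0.2800, 0.1875, 0.2675, 0.2650)
After 3 hours: (0.2781, 0.1900, 0.2781, 0.2538)
After 4 hours: (0.2785, 0.1905, 0.2790, 0.2520)
P(in Under Repair after 4 hours) = 0.2790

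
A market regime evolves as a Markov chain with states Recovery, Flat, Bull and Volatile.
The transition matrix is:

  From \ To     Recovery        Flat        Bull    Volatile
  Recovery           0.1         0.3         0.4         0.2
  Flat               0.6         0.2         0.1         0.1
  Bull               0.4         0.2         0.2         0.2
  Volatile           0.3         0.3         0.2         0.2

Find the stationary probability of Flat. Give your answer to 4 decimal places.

Let the stationary distribution be π with π = πP and π_1 + π_2 + π_3 + π_4 = 1.
π_1 = 0.1·π_1 + 0.6·π_2 + 0.4·π_3 + 0.3·π_4
π_2 = 0.3·π_1 + 0.2·π_2 + 0.2·π_3 + 0.3·π_4
π_3 = 0.4·π_1 + 0.1·π_2 + 0.2·π_3 + 0.2·π_4
Solving with the normalization constraint gives π = (0.3328, 0.2508, 0.2415, 0.1749).
So the stationary probability of Flat is 0.2508.

0.2508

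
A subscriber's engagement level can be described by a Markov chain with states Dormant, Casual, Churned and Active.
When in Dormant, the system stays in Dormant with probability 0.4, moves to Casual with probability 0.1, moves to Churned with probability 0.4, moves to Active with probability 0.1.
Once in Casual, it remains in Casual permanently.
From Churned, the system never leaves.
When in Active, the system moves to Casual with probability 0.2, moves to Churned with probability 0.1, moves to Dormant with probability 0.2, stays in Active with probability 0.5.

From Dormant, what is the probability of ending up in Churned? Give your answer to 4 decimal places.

Let h(s) be the probability of absorption at Churned starting from transient state s. Then h(Churned) = 1 and h(Casual) = 0. By first-step analysis:
h(Dormant) = 0.4·h(Dormant) + 0.1·0 + 0.4·1 + 0.1·h(Active)
h(Active) = 0.2·h(Dormant) + 0.2·0 + 0.1·1 + 0.5·h(Active)
Solving: h(Dormant) = 0.7500, h(Active) = 0.5000.
Starting from Dormant, the probability is 0.7500.

0.7500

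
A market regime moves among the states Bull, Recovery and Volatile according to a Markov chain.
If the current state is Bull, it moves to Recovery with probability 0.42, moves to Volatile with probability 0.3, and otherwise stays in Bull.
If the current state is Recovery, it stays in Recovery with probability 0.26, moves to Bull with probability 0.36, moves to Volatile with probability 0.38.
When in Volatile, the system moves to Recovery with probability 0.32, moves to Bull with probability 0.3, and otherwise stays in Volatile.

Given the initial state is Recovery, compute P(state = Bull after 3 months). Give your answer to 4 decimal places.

Propagate the distribution vector 3 months from Recovery.
After 0 months: (0.0000, 1.0000, 0.0000)
After 1 month: (0.3600, 0.2600, 0.3800)
After 2 months: (0.3084, 0.3404, 0.3512)
After 3 months: (0.3143, 0.3304, 0.3553)
P(in Bull after 3 months) = 0.3143

0.3143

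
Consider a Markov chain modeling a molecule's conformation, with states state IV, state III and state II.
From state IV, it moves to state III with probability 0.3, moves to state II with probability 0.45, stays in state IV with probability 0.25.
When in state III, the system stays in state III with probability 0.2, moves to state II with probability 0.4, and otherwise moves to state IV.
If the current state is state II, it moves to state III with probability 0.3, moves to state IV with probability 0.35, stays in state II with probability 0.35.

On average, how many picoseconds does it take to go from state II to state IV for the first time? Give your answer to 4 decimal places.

Let t(s) be the expected number of picoseconds to first reach state IV from state s, with t(state IV) = 0. Conditioning on the first picosecond:
t(state III) = 1 + 0.2·t(state III) + 0.4·t(state II)
t(state II) = 1 + 0.3·t(state III) + 0.35·t(state II)
Solving: t(state III) = 2.6250, t(state II) = 2.7500.
Expected picoseconds from state II to state IV: 2.7500.

2.7500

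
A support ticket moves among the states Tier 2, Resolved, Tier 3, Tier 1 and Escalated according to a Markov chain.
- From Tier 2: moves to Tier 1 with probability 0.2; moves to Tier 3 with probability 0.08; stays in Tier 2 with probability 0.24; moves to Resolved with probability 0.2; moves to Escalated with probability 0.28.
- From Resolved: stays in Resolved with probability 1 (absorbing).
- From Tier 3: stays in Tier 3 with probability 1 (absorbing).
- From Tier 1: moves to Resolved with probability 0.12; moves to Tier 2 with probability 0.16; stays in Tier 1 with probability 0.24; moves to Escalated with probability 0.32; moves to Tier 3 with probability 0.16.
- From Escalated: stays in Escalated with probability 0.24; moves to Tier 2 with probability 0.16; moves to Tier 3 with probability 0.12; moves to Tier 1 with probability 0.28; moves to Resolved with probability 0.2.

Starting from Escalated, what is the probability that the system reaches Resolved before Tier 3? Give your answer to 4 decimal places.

0.5929

Let h(s) be the probability of absorption at Resolved starting from transient state s. Then h(Resolved) = 1 and h(Tier 3) = 0. By first-step analysis:
h(Tier 2) = 0.24·h(Tier 2) + 0.2·1 + 0.08·0 + 0.2·h(Tier 1) + 0.28·h(Escalated)
h(Tier 1) = 0.16·h(Tier 2) + 0.12·1 + 0.16·0 + 0.24·h(Tier 1) + 0.32·h(Escalated)
h(Escalated) = 0.16·h(Tier 2) + 0.2·1 + 0.12·0 + 0.28·h(Tier 1) + 0.24·h(Escalated)
Solving: h(Tier 2) = 0.6234, h(Tier 1) = 0.5388, h(Escalated) = 0.5929.
Starting from Escalated, the probability is 0.5929.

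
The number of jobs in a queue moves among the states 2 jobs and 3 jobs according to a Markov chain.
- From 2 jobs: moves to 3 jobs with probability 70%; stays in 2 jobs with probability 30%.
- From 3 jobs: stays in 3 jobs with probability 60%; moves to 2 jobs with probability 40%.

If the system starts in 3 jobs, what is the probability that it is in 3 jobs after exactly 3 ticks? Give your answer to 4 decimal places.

0.6360

Propagate the distribution vector 3 ticks from 3 jobs.
After 0 ticks: (0.0000, 1.0000)
After 1 tick: (0.4000, 0.6000)
After 2 ticks: (0.3600, 0.6400)
After 3 ticks: (0.3640, 0.6360)
P(in 3 jobs after 3 ticks) = 0.6360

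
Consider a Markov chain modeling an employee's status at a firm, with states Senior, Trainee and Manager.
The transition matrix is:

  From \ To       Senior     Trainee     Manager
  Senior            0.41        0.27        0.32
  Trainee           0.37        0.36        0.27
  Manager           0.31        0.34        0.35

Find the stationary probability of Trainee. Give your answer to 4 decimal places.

Let the stationary distribution be π with π = πP and π_1 + π_2 + π_3 = 1.
π_1 = 0.41·π_1 + 0.37·π_2 + 0.31·π_3
π_2 = 0.27·π_1 + 0.36·π_2 + 0.34·π_3
Solving with the normalization constraint gives π = (0.3658, 0.3208, 0.3134).
So the stationary probability of Trainee is 0.3208.

0.3208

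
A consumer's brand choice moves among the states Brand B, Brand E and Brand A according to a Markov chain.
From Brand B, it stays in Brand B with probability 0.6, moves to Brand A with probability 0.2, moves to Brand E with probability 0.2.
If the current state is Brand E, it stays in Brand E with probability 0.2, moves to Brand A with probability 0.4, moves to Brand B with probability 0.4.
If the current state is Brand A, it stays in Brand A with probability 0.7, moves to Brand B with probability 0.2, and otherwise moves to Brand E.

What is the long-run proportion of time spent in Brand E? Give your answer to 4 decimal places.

Let the stationary distribution be π with π = πP and π_1 + π_2 + π_3 = 1.
π_1 = 0.6·π_1 + 0.4·π_2 + 0.2·π_3
π_2 = 0.2·π_1 + 0.2·π_2 + 0.1·π_3
Solving with the normalization constraint gives π = (0.3846, 0.1538, 0.4615).
So the stationary probability of Brand E is 0.1538.

0.1538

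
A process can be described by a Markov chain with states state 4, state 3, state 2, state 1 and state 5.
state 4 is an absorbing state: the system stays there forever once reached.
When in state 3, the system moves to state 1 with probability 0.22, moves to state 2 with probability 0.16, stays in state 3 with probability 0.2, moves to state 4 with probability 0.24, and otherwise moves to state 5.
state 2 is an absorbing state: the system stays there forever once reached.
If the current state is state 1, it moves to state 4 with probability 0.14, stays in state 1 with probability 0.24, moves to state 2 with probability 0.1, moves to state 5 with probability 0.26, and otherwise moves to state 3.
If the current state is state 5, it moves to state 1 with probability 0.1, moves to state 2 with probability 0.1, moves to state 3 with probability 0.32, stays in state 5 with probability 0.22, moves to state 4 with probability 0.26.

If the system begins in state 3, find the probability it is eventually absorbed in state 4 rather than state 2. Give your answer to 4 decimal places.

Let h(s) be the probability of absorption at state 4 starting from transient state s. Then h(state 4) = 1 and h(state 2) = 0. By first-step analysis:
h(state 3) = 0.24·1 + 0.2·h(state 3) + 0.16·0 + 0.22·h(state 1) + 0.18·h(state 5)
h(state 1) = 0.14·1 + 0.26·h(state 3) + 0.1·0 + 0.24·h(state 1) + 0.26·h(state 5)
h(state 5) = 0.26·1 + 0.32·h(state 3) + 0.1·0 + 0.1·h(state 1) + 0.22·h(state 5)
Solving: h(state 3) = 0.6227, h(state 1) = 0.6262, h(state 5) = 0.6691.
Starting from state 3, the probability is 0.6227.

0.6227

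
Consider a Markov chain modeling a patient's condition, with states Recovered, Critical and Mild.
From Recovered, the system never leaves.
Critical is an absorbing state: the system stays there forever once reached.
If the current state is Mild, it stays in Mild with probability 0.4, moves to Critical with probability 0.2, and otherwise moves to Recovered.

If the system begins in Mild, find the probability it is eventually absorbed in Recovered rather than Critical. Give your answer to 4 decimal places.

0.6667

Let h(s) be the probability of absorption at Recovered starting from transient state s. Then h(Recovered) = 1 and h(Critical) = 0. By first-step analysis:
h(Mild) = 0.4·1 + 0.2·0 + 0.4·h(Mild)
Solving: h(Mild) = 0.6667.
Starting from Mild, the probability is 0.6667.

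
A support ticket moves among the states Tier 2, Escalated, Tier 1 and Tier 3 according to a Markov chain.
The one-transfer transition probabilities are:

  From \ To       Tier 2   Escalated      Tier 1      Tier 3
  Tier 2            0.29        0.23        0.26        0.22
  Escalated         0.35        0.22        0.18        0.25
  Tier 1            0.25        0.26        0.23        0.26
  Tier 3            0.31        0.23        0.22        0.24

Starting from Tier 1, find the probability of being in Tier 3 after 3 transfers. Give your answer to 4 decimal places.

Propagate the distribution vector 3 transfers from Tier 1.
After 0 transfers: (0.0000, 0.0000, 1.0000, 0.0000)
After 1 transfer: (0.2500, 0.2600, 0.2300, 0.2600)
After 2 transfers: (0.3016, 0.2343, 0.2219, 0.2422)
After 3 transfers: (0.3000, 0.2343, 0.2249, 0.2407)
P(in Tier 3 after 3 transfers) = 0.2407

0.2407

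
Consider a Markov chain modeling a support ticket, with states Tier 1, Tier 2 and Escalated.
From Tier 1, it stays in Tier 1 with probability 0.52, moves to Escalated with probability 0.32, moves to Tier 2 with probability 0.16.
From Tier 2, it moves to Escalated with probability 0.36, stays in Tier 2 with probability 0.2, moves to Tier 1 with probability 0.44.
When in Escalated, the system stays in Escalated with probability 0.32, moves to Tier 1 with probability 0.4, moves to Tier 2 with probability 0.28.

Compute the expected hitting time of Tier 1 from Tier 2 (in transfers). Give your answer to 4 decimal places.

2.3466

Let t(s) be the expected number of transfers to first reach Tier 1 from state s, with t(Tier 1) = 0. Conditioning on the first transfer:
t(Tier 2) = 1 + 0.2·t(Tier 2) + 0.36·t(Escalated)
t(Escalated) = 1 + 0.28·t(Tier 2) + 0.32·t(Escalated)
Solving: t(Tier 2) = 2.3466, t(Escalated) = 2.4368.
Expected transfers from Tier 2 to Tier 1: 2.3466.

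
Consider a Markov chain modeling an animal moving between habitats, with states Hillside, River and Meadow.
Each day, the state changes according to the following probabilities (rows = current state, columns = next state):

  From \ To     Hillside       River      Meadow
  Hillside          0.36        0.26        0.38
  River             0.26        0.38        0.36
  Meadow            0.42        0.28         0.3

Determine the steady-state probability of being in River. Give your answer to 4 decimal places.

0.3033

Let the stationary distribution be π with π = πP and π_1 + π_2 + π_3 = 1.
π_1 = 0.36·π_1 + 0.26·π_2 + 0.42·π_3
π_2 = 0.26·π_1 + 0.38·π_2 + 0.28·π_3
Solving with the normalization constraint gives π = (0.3504, 0.3033, 0.3462).
So the stationary probability of River is 0.3033.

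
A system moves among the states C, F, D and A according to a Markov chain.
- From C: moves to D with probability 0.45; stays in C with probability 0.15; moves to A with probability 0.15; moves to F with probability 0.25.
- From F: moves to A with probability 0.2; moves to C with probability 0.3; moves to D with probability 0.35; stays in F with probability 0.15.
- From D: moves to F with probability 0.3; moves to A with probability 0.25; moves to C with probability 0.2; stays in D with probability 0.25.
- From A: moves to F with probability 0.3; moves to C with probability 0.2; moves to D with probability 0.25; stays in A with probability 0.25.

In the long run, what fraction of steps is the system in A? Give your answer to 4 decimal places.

Let the stationary distribution be π with π = πP and π_1 + π_2 + π_3 + π_4 = 1.
π_1 = 0.15·π_1 + 0.3·π_2 + 0.2·π_3 + 0.2·π_4
π_2 = 0.25·π_1 + 0.15·π_2 + 0.3·π_3 + 0.3·π_4
π_3 = 0.45·π_1 + 0.35·π_2 + 0.25·π_3 + 0.25·π_4
Solving with the normalization constraint gives π = (0.2144, 0.2515, 0.3180, 0.2160).
So the stationary probability of A is 0.2160.

0.2160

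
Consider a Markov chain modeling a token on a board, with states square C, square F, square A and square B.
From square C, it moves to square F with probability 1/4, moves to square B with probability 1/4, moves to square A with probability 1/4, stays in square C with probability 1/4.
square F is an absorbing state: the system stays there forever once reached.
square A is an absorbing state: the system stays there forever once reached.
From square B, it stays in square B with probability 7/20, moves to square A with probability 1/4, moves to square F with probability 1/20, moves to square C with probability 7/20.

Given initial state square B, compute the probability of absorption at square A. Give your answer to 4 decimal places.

Let h(s) be the probability of absorption at square A starting from transient state s. Then h(square A) = 1 and h(square F) = 0. By first-step analysis:
h(square C) = 0.25·h(square C) + 0.25·0 + 0.25·1 + 0.25·h(square B)
h(square B) = 0.35·h(square C) + 0.05·0 + 0.25·1 + 0.35·h(square B)
Solving: h(square C) = 0.5625, h(square B) = 0.6875.
Starting from square B, the probability is 0.6875.

0.6875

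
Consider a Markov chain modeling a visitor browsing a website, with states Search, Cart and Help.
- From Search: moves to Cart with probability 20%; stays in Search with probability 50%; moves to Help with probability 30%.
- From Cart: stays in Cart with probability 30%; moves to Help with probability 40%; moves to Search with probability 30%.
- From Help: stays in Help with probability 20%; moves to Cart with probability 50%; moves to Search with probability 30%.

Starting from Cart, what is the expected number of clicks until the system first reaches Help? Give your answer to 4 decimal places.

2.7586

Let t(s) be the expected number of clicks to first reach Help from state s, with t(Help) = 0. Conditioning on the first click:
t(Search) = 1 + 0.5·t(Search) + 0.2·t(Cart)
t(Cart) = 1 + 0.3·t(Search) + 0.3·t(Cart)
Solving: t(Search) = 3.1034, t(Cart) = 2.7586.
Expected clicks from Cart to Help: 2.7586.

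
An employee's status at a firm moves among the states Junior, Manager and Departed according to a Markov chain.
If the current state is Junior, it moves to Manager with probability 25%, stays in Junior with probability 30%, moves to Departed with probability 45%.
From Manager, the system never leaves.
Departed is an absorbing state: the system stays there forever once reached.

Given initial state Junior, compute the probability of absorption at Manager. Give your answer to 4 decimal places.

0.3571

Let h(s) be the probability of absorption at Manager starting from transient state s. Then h(Manager) = 1 and h(Departed) = 0. By first-step analysis:
h(Junior) = 0.3·h(Junior) + 0.25·1 + 0.45·0
Solving: h(Junior) = 0.3571.
Starting from Junior, the probability is 0.3571.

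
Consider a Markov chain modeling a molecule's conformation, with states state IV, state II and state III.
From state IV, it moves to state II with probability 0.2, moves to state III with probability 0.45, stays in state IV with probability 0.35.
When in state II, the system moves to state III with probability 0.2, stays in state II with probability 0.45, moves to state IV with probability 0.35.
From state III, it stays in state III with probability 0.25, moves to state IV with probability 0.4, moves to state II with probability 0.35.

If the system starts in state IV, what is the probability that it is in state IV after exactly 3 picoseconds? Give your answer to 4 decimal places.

0.3655

Propagate the distribution vector 3 picoseconds from state IV.
After 0 picoseconds: (1.0000, 0.0000, 0.0000)
After 1 picosecond: (0.3500, 0.2000, 0.4500)
After 2 picoseconds: (0.3725, 0.3175, 0.3100)
After 3 picoseconds: (0.3655, 0.3259, 0.3086)
P(in state IV after 3 picoseconds) = 0.3655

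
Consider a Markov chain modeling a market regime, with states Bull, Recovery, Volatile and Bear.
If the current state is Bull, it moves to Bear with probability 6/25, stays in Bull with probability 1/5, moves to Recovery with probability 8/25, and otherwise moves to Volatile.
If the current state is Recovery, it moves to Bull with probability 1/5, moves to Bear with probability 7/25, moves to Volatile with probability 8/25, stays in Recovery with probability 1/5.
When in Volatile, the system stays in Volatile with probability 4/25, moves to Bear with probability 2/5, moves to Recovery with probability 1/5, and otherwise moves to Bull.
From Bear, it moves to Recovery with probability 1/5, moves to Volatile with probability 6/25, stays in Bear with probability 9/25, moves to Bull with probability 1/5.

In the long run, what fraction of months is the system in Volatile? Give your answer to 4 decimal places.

0.2389

Let the stationary distribution be π with π = πP and π_1 + π_2 + π_3 + π_4 = 1.
π_1 = 0.2·π_1 + 0.2·π_2 + 0.24·π_3 + 0.2·π_4
π_2 = 0.32·π_1 + 0.2·π_2 + 0.2·π_3 + 0.2·π_4
π_3 = 0.24·π_1 + 0.32·π_2 + 0.16·π_3 + 0.24·π_4
Solving with the normalization constraint gives π = (0.2096, 0.2251, 0.2389, 0.3264).
So the stationary probability of Volatile is 0.2389.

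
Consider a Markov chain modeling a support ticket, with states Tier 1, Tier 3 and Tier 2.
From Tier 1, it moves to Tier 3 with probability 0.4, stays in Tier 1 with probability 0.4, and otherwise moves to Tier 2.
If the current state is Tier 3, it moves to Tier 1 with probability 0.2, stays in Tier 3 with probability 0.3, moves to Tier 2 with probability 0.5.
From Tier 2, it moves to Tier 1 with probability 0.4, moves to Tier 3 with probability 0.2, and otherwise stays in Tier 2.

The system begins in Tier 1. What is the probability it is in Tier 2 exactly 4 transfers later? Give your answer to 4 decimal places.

Propagate the distribution vector 4 transfers from Tier 1.
After 0 transfers: (1.0000, 0.0000, 0.0000)
After 1 transfer: (0.4000, 0.4000, 0.2000)
After 2 transfers: (0.3200, 0.3200, 0.3600)
After 3 transfers: (0.3360, 0.2960, 0.3680)
After 4 transfers: (0.3408, 0.2968, 0.3624)
P(in Tier 2 after 4 transfers) = 0.3624

0.3624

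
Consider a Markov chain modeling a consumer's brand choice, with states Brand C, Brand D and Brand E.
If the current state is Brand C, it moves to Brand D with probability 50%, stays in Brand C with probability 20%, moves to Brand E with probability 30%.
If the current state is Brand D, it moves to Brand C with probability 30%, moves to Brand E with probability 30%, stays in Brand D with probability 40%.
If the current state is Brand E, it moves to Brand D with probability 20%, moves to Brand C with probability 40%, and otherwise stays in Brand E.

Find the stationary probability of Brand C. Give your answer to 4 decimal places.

0.3030

Let the stationary distribution be π with π = πP and π_1 + π_2 + π_3 = 1.
π_1 = 0.2·π_1 + 0.3·π_2 + 0.4·π_3
π_2 = 0.5·π_1 + 0.4·π_2 + 0.2·π_3
Solving with the normalization constraint gives π = (0.3030, 0.3636, 0.3333).
So the stationary probability of Brand C is 0.3030.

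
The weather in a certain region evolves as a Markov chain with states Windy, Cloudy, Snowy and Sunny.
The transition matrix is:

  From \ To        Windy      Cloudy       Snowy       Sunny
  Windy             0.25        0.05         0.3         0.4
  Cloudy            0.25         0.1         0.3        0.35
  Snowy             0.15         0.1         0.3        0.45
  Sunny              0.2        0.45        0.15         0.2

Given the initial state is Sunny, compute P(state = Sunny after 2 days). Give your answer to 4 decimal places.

Propagate the distribution vector 2 days from Sunny.
After 0 days: (0.0000, 0.0000, 0.0000, 1.0000)
After 1 day: (0.2000, 0.4500, 0.1500, 0.2000)
After 2 days: (0.2250, 0.1600, 0.2700, 0.3450)
P(in Sunny after 2 days) = 0.3450

0.3450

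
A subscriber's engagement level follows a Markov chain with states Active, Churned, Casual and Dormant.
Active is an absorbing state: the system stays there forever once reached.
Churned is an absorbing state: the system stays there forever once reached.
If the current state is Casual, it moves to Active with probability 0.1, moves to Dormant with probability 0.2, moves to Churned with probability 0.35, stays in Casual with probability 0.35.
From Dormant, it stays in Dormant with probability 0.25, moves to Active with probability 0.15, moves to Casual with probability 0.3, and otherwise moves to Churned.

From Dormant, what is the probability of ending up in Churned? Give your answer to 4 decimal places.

0.7018

Let h(s) be the probability of absorption at Churned starting from transient state s. Then h(Churned) = 1 and h(Active) = 0. By first-step analysis:
h(Casual) = 0.1·0 + 0.35·1 + 0.35·h(Casual) + 0.2·h(Dormant)
h(Dormant) = 0.15·0 + 0.3·1 + 0.3·h(Casual) + 0.25·h(Dormant)
Solving: h(Casual) = 0.7544, h(Dormant) = 0.7018.
Starting from Dormant, the probability is 0.7018.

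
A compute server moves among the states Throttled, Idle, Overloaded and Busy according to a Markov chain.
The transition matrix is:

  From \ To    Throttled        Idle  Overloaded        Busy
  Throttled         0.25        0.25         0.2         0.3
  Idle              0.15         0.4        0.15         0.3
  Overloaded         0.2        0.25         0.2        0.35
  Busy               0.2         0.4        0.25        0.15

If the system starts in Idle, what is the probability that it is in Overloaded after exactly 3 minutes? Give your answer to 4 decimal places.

Propagate the distribution vector 3 minutes from Idle.
After 0 minutes: (0.0000, 1.0000, 0.0000, 0.0000)
After 1 minute: (0.1500, 0.4000, 0.1500, 0.3000)
After 2 minutes: (0.1875, 0.3550, 0.1950, 0.2625)
After 3 minutes: (0.1916, 0.3426, 0.1954, 0.2704)
P(in Overloaded after 3 minutes) = 0.1954

0.1954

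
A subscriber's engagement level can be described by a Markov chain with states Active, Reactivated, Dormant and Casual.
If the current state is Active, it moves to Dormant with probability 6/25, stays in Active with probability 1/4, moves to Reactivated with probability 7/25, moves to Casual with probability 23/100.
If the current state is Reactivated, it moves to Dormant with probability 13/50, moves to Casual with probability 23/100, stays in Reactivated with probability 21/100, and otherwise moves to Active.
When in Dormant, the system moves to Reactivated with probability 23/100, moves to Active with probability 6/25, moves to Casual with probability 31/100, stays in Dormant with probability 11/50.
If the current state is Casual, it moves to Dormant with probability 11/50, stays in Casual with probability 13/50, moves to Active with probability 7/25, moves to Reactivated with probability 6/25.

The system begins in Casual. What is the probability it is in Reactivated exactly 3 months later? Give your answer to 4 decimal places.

Propagate the distribution vector 3 months from Casual.
After 0 months: (0.0000, 0.0000, 0.0000, 1.0000)
After 1 month: (0.2800, 0.2400, 0.2200, 0.2600)
After 2 months: (0.2676, 0.2418, 0.2352, 0.2554)
After 3 months: (0.2674, 0.2411, 0.2350, 0.2565)
P(in Reactivated after 3 months) = 0.2411

0.2411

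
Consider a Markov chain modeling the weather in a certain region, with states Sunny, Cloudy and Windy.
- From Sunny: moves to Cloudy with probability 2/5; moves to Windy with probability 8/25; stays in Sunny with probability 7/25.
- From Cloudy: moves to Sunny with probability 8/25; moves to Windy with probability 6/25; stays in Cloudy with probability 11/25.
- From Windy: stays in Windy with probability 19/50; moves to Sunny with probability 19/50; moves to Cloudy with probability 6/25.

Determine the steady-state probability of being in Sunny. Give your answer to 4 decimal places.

0.3255

Let the stationary distribution be π with π = πP and π_1 + π_2 + π_3 = 1.
π_1 = 0.28·π_1 + 0.32·π_2 + 0.38·π_3
π_2 = 0.4·π_1 + 0.44·π_2 + 0.24·π_3
Solving with the normalization constraint gives π = (0.3255, 0.3651, 0.3094).
So the stationary probability of Sunny is 0.3255.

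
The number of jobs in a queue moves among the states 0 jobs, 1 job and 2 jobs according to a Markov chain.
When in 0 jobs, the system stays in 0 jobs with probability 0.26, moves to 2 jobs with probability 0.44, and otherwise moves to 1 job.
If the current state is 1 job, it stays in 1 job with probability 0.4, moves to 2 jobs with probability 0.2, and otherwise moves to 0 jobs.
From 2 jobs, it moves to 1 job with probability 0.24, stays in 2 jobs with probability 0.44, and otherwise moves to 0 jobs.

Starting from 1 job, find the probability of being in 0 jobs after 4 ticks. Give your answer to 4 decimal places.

0.3254

Propagate the distribution vector 4 ticks from 1 job.
After 0 ticks: (0.0000, 1.0000, 0.0000)
After 1 tick: (0.4000, 0.4000, 0.2000)
After 2 ticks: (0.3280, 0.3280, 0.3440)
After 3 ticks: (0.3266, 0.3122, 0.3613)
After 4 ticks: (0.3254, 0.3095, 0.3651)
P(in 0 jobs after 4 ticks) = 0.3254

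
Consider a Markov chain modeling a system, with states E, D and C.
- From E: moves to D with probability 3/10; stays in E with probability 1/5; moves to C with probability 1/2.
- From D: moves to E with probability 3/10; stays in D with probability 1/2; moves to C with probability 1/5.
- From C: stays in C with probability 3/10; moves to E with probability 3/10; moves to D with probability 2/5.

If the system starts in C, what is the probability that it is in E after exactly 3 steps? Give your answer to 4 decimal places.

Propagate the distribution vector 3 steps from C.
After 0 steps: (0.0000, 0.0000, 1.0000)
After 1 step: (0.3000, 0.4000, 0.3000)
After 2 steps: (0.2700, 0.4100, 0.3200)
After 3 steps: (0.2730, 0.4140, 0.3130)
P(in E after 3 steps) = 0.2730

0.2730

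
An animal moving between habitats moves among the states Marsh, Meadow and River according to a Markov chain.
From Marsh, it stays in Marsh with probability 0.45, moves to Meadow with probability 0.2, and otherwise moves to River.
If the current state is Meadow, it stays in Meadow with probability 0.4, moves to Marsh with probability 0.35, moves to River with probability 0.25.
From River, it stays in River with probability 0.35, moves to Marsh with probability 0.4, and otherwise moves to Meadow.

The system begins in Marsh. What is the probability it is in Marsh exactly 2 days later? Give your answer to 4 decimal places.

Sum over the intermediate state after 1 day:
P = P(Marsh→Marsh)·P(Marsh→Marsh) + P(Marsh→Meadow)·P(Meadow→Marsh) + P(Marsh→River)·P(River→Marsh)
  = 0.45×0.45 + 0.2×0.35 + 0.35×0.4
  = 0.2025 + 0.0700 + 0.1400 = 0.4125

0.4125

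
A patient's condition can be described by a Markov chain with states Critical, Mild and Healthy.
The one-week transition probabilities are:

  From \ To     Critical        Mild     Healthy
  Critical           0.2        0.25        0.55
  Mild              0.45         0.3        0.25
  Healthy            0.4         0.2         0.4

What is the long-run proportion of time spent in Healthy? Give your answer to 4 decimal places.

0.4153

Let the stationary distribution be π with π = πP and π_1 + π_2 + π_3 = 1.
π_1 = 0.2·π_1 + 0.45·π_2 + 0.4·π_3
π_2 = 0.25·π_1 + 0.3·π_2 + 0.2·π_3
Solving with the normalization constraint gives π = (0.3434, 0.2413, 0.4153).
So the stationary probability of Healthy is 0.4153.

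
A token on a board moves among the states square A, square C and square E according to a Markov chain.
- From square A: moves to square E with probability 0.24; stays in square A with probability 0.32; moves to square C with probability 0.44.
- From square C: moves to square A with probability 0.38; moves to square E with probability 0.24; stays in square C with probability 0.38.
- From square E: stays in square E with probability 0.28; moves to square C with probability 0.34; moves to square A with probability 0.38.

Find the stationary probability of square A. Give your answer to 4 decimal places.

0.3585

Let the stationary distribution be π with π = πP and π_1 + π_2 + π_3 = 1.
π_1 = 0.32·π_1 + 0.38·π_2 + 0.38·π_3
π_2 = 0.44·π_1 + 0.38·π_2 + 0.34·π_3
Solving with the normalization constraint gives π = (0.3585, 0.3915, 0.2500).
So the stationary probability of square A is 0.3585.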